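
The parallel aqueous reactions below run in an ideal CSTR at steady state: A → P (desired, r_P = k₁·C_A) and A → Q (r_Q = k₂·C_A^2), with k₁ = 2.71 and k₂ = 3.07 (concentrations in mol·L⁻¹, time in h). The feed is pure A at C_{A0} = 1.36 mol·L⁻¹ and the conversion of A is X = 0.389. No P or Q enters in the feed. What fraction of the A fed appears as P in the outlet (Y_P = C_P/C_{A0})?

Exit C_A = C_{A0}(1−X) = 1.36×0.611 = 0.8310 mol·L⁻¹.
A CSTR operates uniformly at the exit composition, giving r_P = 2.252 and r_Q = 2.120 (each k·C_A^n at C_A = 0.8310).
Fraction of consumed A going to P: r_P/(r_P+r_Q) = 0.5151.
C_P = 0.5151·C_{A0}·X = 0.5151×1.36×0.389 = 0.273 mol·L⁻¹; Y_P = C_P/C_{A0} = 0.200.

0.200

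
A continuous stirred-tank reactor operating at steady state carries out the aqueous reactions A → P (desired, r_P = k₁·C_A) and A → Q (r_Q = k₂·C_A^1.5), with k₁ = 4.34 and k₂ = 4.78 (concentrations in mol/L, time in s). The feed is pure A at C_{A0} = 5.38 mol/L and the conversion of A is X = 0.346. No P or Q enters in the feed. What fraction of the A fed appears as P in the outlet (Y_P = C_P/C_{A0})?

0.113

Exit C_A = C_{A0}(1−X) = 5.38×0.654 = 3.519 mol/L.
A CSTR operates uniformly at the exit composition, giving r_P = 15.27 and r_Q = 31.55 (each k·C_A^n at C_A = 3.519).
Fraction of consumed A going to P: r_P/(r_P+r_Q) = 0.3262.
C_P = 0.3262·C_{A0}·X = 0.3262×5.38×0.346 = 0.607 mol/L; Y_P = C_P/C_{A0} = 0.113.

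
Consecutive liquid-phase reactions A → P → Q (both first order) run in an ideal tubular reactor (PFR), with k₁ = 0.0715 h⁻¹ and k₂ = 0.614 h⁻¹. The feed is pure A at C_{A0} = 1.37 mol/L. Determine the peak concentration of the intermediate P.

0.120 mol/L

Evaluating C_P at τ_opt = ln(k₂/k₁)/(k₂−k₁) gives C_{P,max}/C_{A0} = (k₁/k₂)^[k₂/(k₂−k₁)].
= (0.0715/0.614)^(0.614/(0.614−0.0715)) = (0.1164)^(1.132) = 0.08771.
C_{P,max} = 0.08771×1.37 = 0.120 mol/L.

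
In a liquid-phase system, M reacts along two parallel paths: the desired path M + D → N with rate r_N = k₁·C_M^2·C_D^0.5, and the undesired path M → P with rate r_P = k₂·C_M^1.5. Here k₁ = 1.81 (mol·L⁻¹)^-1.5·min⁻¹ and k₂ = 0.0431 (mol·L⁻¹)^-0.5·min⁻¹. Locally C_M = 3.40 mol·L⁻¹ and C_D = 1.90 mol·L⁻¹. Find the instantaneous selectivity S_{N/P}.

S_{N/P} = r_N/r_P = (k₁·C_M^2·C_D^0.5)/(k₂·C_M^1.5) = (k₁/k₂)·C_M^0.5·C_D^0.5.
= (1.81×3.400^2×1.900^0.5) / (0.0431×3.400^1.5) = 28.84/0.2702 = 107.

107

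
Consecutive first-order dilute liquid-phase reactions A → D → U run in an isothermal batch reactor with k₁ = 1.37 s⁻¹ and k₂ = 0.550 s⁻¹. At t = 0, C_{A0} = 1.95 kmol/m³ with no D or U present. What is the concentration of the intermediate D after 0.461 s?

The intermediate concentration in a first-order A→B→C sequence is C_D = k₁C_{A0}(e^(−k₁t) − e^(−k₂t))/(k₂−k₁).
e^(−k₁t) = e^(−1.37×0.461) = e^(−0.6316) = 0.5318; e^(−k₂t) = e^(−0.2536) = 0.7760.
C_D = 1.37×1.95/(0.550−1.37) × (0.5318−0.7760) = (-3.258)×(-0.2443) = 0.7959 kmol/m³.

0.796 kmol/m³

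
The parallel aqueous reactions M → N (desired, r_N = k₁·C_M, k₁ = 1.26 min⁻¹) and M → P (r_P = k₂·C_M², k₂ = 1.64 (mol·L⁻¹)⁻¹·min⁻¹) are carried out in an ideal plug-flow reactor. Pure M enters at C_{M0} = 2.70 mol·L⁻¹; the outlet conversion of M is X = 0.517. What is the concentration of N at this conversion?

C_M = C_{M0}(1−X) = 1.304 mol·L⁻¹.
Along a PFR/batch, dC_N/dC_M = −r_N/(r_N+r_P) = −k₁/(k₁+k₂·C_M).
Integrating from C_{M0} to C_M: C_N = (1.26/1.64)·ln[(1.26+1.64·2.70)/(1.26+1.64·1.30)] = 0.7683·ln(5.688/3.399) = 0.3956 mol·L⁻¹.

0.396 mol·L⁻¹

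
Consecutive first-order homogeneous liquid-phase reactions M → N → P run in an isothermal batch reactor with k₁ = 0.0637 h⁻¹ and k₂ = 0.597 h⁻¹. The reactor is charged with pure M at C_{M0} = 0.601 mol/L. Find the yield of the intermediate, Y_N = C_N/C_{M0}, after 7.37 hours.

0.0732

The intermediate concentration in a first-order A→B→C sequence is C_N = k₁C_{M0}(e^(−k₁t) − e^(−k₂t))/(k₂−k₁).
e^(−k₁t) = e^(−0.0637×7.37) = e^(−0.4695) = 0.6253; e^(−k₂t) = e^(−4.400) = 0.01228.
C_N = 0.0637×0.601/(0.597−0.0637) × (0.6253−0.01228) = 0.07179×0.6131 = 0.04401 mol/L.
Y_N = C_N/C_{M0} = 0.04401/0.601 = 0.0732.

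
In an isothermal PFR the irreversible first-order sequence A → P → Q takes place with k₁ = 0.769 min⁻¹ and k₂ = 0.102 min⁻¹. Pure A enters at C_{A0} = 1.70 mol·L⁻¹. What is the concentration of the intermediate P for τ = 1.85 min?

For first-order series with pure A initially, C_P(τ) = k₁C_{A0}/(k₂−k₁)·(e^(−k₁τ) − e^(−k₂τ)).
e^(−k₁τ) = e^(−0.769×1.85) = e^(−1.423) = 0.2411; e^(−k₂τ) = e^(−0.1887) = 0.8280.
C_P = 0.769×1.70/(0.102−0.769) × (0.2411−0.8280) = (-1.960)×(-0.5870) = 1.150 mol·L⁻¹.

1.15 mol·L⁻¹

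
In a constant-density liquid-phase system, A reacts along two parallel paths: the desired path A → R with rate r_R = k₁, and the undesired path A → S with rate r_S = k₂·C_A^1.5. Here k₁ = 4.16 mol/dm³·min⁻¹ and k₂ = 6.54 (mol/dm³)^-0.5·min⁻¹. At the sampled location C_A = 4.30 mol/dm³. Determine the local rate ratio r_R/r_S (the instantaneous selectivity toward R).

0.0713

S_{R/S} = r_R/r_S = (k₁)/(k₂·C_A^1.5) = (k₁/k₂)·C_A^-1.5.
= (4.16) / (6.54×4.300^1.5) = 4.160/58.32 = 0.0713.
The undesired path is higher order in A, so low C_A (CSTR or dilute feed) favours R.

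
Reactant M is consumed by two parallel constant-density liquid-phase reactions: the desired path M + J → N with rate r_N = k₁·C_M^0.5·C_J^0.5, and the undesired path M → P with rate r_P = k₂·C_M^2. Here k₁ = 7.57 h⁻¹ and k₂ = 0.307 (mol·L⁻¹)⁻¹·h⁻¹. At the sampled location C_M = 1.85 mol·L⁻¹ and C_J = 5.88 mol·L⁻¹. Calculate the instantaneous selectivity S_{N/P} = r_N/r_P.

23.8

S_{N/P} = r_N/r_P = (k₁·C_M^0.5·C_J^0.5)/(k₂·C_M^2) = (k₁/k₂)·C_M^-1.5·C_J^0.5.
= (7.57×1.850^0.5×5.880^0.5) / (0.307×1.850^2) = 24.97/1.051 = 23.8.
The undesired path is higher order in M, so low C_M (CSTR or dilute feed) favours N.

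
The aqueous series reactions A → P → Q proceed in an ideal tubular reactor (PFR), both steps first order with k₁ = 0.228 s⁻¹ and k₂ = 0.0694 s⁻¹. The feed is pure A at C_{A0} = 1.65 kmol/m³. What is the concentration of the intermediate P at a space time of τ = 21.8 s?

Solving the coupled first-order balances gives C_P(τ) = [k₁/(k₂−k₁)]·C_{A0}·(e^(−k₁τ) − e^(−k₂τ)).
e^(−k₁τ) = e^(−0.228×21.8) = e^(−4.970) = 0.006940; e^(−k₂τ) = e^(−1.513) = 0.2203.
C_P = 0.228×1.65/(0.0694−0.228) × (0.006940−0.2203) = (-2.372)×(-0.2133) = 0.5060 kmol/m³.

0.506 kmol/m³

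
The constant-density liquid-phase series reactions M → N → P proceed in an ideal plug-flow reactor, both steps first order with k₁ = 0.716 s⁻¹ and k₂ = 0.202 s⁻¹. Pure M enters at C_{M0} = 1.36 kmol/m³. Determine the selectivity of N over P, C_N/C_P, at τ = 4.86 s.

The intermediate concentration in a first-order A→B→C sequence is C_N = k₁C_{M0}(e^(−k₁τ) − e^(−k₂τ))/(k₂−k₁).
e^(−k₁τ) = e^(−0.716×4.86) = e^(−3.480) = 0.03081; e^(−k₂τ) = e^(−0.9817) = 0.3747.
C_N = 0.716×1.36/(0.202−0.716) × (0.03081−0.3747) = (-1.894)×(-0.3439) = 0.6514 kmol/m³.
C_M = C_{M0}e^(−k₁τ) = 0.04191 kmol/m³, so C_P = C_{M0}−C_M−C_N = 0.6667 kmol/m³; C_N/C_P = 0.977.

0.977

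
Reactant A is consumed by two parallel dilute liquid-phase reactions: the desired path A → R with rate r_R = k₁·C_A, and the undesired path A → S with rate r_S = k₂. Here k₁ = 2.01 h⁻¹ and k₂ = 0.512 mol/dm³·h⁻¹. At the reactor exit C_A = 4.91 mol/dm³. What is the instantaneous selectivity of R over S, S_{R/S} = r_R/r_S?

S_{R/S} = r_R/r_S = (k₁·C_A)/(k₂) = (k₁/k₂)·C_A.
= (2.01×4.910) / (0.512) = 9.869/0.5120 = 19.3.

19.3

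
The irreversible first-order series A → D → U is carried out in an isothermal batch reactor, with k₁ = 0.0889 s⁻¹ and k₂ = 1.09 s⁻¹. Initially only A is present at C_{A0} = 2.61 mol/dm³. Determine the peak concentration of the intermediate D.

At the optimum, C_{D,max}/C_{A0} = (k₁/k₂)^[k₂/(k₂−k₁)].
= (0.0889/1.09)^(1.09/(1.09−0.0889)) = (0.08156)^(1.089) = 0.06528.
C_{D,max} = 0.06528×2.61 = 0.170 mol/dm³.

0.170 mol/dm³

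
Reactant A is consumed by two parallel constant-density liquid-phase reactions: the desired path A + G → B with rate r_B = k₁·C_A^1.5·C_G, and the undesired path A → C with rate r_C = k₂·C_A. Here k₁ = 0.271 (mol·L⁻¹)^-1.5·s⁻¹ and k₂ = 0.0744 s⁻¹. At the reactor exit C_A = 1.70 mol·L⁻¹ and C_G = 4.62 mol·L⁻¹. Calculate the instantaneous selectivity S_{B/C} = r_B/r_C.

S_{B/C} = r_B/r_C = (k₁·C_A^1.5·C_G)/(k₂·C_A) = (k₁/k₂)·C_A^0.5·C_G.
= (0.271×1.700^1.5×4.620) / (0.0744×1.700) = 2.775/0.1265 = 21.9.

21.9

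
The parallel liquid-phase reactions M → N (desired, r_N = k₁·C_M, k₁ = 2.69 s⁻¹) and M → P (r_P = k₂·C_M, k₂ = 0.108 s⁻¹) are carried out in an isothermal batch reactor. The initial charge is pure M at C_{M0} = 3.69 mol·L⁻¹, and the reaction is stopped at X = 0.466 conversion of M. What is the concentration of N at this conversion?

C_M = C_{M0}(1−X) = 1.970 mol·L⁻¹.
Both paths are first order in M, so the instantaneous fraction to N is constant: dC_N/d(−C_M) = k₁/(k₁+k₂) = 0.9614.
C_N = 0.9614·(C_{M0}−C_M) = 0.9614×1.720 = 1.65 mol·L⁻¹.

1.65 mol·L⁻¹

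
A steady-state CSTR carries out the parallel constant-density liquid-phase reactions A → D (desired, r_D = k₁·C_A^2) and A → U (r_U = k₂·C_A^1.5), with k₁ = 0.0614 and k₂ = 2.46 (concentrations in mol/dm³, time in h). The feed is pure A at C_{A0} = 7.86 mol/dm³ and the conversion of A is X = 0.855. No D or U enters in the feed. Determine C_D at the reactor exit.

0.174 mol/dm³

Exit C_A = C_{A0}(1−X) = 7.86×0.145 = 1.140 mol/dm³.
Rates in a CSTR are evaluated at the outlet concentration: r_D = 0.0614×1.140^2 = 0.07975, r_U = 2.46×1.140^1.5 = 2.993.
Fraction of consumed A going to D: r_D/(r_D+r_U) = 0.02595.
C_D = 0.02595·C_{A0}·X = 0.02595×7.86×0.855 = 0.174 mol/dm³.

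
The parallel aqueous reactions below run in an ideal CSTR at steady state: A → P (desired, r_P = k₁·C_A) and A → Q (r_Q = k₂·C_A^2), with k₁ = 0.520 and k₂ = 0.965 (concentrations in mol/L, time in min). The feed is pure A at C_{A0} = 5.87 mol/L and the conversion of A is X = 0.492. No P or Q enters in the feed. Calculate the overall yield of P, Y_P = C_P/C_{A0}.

0.0753

Exit C_A = C_{A0}(1−X) = 5.87×0.508 = 2.982 mol/L.
A CSTR operates uniformly at the exit composition, giving r_P = 1.551 and r_Q = 8.581 (each k·C_A^n at C_A = 2.982).
Fraction of consumed A going to P: r_P/(r_P+r_Q) = 0.1530.
C_P = 0.1530·C_{A0}·X = 0.1530×5.87×0.492 = 0.442 mol/L; Y_P = C_P/C_{A0} = 0.0753.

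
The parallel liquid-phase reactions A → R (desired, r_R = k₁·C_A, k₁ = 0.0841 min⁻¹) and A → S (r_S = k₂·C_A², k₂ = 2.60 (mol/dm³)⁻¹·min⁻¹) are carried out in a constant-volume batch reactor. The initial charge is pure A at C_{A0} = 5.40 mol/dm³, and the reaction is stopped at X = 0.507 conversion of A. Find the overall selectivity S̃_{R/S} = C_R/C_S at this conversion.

C_A = C_{A0}(1−X) = 2.662 mol/dm³.
Along a PFR/batch, dC_R/dC_A = −r_R/(r_R+r_S) = −k₁/(k₁+k₂·C_A).
Integrating from C_{A0} to C_A: C_R = (0.0841/2.60)·ln[(0.0841+2.60·5.40)/(0.0841+2.60·2.66)] = 0.03235·ln(14.12/7.006) = 0.02268 mol/dm³.
C_S = (C_{A0}−C_A)−C_R = 2.715 mol/dm³; S̃_{R/S} = 0.02268/2.715 = 0.00835.

0.00835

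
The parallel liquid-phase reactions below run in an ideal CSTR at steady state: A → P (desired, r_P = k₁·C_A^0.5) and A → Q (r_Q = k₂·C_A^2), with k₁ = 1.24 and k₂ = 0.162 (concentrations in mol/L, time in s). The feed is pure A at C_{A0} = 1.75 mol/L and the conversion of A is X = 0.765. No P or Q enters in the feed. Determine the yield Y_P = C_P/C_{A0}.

Exit C_A = C_{A0}(1−X) = 1.75×0.235 = 0.4113 mol/L.
Rates in a CSTR are evaluated at the outlet concentration: r_P = 1.24×0.4113^0.5 = 0.7952, r_Q = 0.162×0.4113^2 = 0.02740.
Fraction of consumed A going to P: r_P/(r_P+r_Q) = 0.9667.
C_P = 0.9667·C_{A0}·X = 0.9667×1.75×0.765 = 1.29 mol/L; Y_P = C_P/C_{A0} = 0.740.

0.740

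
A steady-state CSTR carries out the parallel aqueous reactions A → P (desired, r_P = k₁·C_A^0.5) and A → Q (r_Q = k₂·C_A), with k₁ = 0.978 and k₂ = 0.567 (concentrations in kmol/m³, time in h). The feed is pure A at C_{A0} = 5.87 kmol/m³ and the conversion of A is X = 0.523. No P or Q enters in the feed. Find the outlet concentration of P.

Exit C_A = C_{A0}(1−X) = 5.87×0.477 = 2.800 kmol/m³.
In a CSTR the entire volume is at exit conditions, so r_P = 0.978×2.800^0.5 = 1.637 and r_Q = 0.567×2.800 = 1.588.
Fraction of consumed A going to P: r_P/(r_P+r_Q) = 0.5076.
C_P = 0.5076·C_{A0}·X = 0.5076×5.87×0.523 = 1.56 kmol/m³.

1.56 kmol/m³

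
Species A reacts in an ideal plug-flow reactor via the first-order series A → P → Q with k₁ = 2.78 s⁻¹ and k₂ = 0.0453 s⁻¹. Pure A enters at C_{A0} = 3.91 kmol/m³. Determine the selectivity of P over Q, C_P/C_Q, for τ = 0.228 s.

175

Solving the coupled first-order balances gives C_P(τ) = [k₁/(k₂−k₁)]·C_{A0}·(e^(−k₁τ) − e^(−k₂τ)).
e^(−k₁τ) = e^(−2.78×0.228) = e^(−0.6338) = 0.5306; e^(−k₂τ) = e^(−0.01033) = 0.9897.
C_P = 2.78×3.91/(0.0453−2.78) × (0.5306−0.9897) = (-3.975)×(-0.4592) = 1.825 kmol/m³.
C_A = C_{A0}e^(−k₁τ) = 2.074 kmol/m³, so C_Q = C_{A0}−C_A−C_P = 0.01044 kmol/m³; C_P/C_Q = 175.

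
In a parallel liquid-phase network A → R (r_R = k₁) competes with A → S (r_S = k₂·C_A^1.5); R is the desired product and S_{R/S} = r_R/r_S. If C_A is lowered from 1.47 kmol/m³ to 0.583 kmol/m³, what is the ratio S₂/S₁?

4.00

S_{R/S} = (k₁/k₂)·C_A^-1.5, so S₂/S₁ = (C_{A,2}/C_{A,1})^-1.5.
= (0.583/1.47)^(-1.5) = (0.3966)^(-1.5) = 4.00.
Selectivity toward R rises as C_A falls — low-concentration operation is favoured.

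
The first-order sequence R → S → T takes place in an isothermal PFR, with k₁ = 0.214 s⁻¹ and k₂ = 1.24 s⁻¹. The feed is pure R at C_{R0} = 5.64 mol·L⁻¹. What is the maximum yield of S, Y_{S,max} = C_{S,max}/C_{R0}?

Evaluating C_S at τ_opt = ln(k₂/k₁)/(k₂−k₁) gives C_{S,max}/C_{R0} = (k₁/k₂)^[k₂/(k₂−k₁)].
= (0.214/1.24)^(1.24/(1.24−0.214)) = (0.1726)^(1.209) = 0.1196.

0.120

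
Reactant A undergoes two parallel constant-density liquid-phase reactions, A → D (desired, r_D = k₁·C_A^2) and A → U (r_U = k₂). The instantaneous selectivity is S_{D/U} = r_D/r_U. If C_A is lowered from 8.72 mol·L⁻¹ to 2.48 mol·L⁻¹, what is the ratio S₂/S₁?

0.0809

S_{D/U} = (k₁/k₂)·C_A^2, so S₂/S₁ = (C_{A,2}/C_{A,1})^2.
= (2.48/8.72)^2 = (0.2844)^2 = 0.0809.
Selectivity toward D falls as C_A falls — high-concentration operation is favoured.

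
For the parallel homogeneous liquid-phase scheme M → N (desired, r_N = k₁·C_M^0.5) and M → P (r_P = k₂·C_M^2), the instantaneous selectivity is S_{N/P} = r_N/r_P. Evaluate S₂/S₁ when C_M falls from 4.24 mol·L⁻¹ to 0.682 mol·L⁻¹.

S_{N/P} = (k₁/k₂)·C_M^-1.5, so S₂/S₁ = (C_{M,2}/C_{M,1})^-1.5.
= (0.682/4.24)^(-1.5) = (0.1608)^(-1.5) = 15.5.
Selectivity toward N rises as C_M falls — low-concentration operation is favoured.

15.5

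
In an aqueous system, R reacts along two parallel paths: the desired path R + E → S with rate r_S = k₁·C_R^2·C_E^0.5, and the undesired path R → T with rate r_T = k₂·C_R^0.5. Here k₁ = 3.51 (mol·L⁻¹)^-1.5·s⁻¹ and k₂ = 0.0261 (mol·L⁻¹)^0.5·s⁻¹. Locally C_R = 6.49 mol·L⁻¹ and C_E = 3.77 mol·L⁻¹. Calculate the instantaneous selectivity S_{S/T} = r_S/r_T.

S_{S/T} = r_S/r_T = (k₁·C_R^2·C_E^0.5)/(k₂·C_R^0.5) = (k₁/k₂)·C_R^1.5·C_E^0.5.
= (3.51×6.490^2×3.770^0.5) / (0.0261×6.490^0.5) = 287.1/0.06649 = 4317.
Since the desired path is higher order in R, keeping C_R high (PFR or concentrated feed) favours S.

4317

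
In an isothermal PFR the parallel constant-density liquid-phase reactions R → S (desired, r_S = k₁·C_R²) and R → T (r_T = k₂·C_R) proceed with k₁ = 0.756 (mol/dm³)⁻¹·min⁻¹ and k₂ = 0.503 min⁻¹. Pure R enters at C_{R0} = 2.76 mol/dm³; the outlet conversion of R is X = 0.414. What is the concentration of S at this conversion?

C_R = C_{R0}(1−X) = 1.617 mol/dm³.
Along a PFR/batch, dC_T/dC_R = −r_T/(r_S+r_T) = −k₂/(k₂+k₁·C_R).
Integrating from C_{R0} to C_R: C_T = (0.503/0.756)·ln[(0.503+0.756·2.76)/(0.503+0.756·1.62)] = 0.6653·ln(2.590/1.726) = 0.2700 mol/dm³.
Then C_S = (C_{R0}−C_R) − C_T = 1.143 − 0.2700 = 0.8726 mol/dm³.

0.873 mol/dm³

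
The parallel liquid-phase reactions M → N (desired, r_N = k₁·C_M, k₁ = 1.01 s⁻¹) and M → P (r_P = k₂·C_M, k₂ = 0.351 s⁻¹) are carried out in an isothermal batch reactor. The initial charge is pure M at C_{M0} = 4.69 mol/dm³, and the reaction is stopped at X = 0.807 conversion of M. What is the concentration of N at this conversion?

2.81 mol/dm³

C_M = C_{M0}(1−X) = 0.9052 mol/dm³.
Both paths are first order in M, so the instantaneous fraction to N is constant: dC_N/d(−C_M) = k₁/(k₁+k₂) = 0.7421.
C_N = 0.7421·(C_{M0}−C_M) = 0.7421×3.785 = 2.81 mol/dm³.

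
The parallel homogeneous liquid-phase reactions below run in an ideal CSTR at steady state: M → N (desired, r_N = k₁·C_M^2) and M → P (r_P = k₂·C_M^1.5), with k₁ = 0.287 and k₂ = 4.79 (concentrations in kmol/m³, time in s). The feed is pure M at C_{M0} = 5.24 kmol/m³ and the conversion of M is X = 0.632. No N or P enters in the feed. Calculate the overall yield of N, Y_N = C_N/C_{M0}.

0.0485

Exit C_M = C_{M0}(1−X) = 5.24×0.368 = 1.928 kmol/m³.
Rates in a CSTR are evaluated at the outlet concentration: r_N = 0.287×1.928^2 = 1.067, r_P = 4.79×1.928^1.5 = 12.83.
Fraction of consumed M going to N: r_N/(r_N+r_P) = 0.07681.
C_N = 0.07681·C_{M0}·X = 0.07681×5.24×0.632 = 0.254 kmol/m³; Y_N = C_N/C_{M0} = 0.0485.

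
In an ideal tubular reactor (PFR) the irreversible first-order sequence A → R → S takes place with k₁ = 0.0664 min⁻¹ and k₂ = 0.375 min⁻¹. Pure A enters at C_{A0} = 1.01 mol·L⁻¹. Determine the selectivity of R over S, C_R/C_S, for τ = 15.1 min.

The intermediate concentration in a first-order A→B→C sequence is C_R = k₁C_{A0}(e^(−k₁τ) − e^(−k₂τ))/(k₂−k₁).
e^(−k₁τ) = e^(−0.0664×15.1) = e^(−1.003) = 0.3669; e^(−k₂τ) = e^(−5.662) = 0.003474.
C_R = 0.0664×1.01/(0.375−0.0664) × (0.3669−0.003474) = 0.2173×0.3634 = 0.07898 mol·L⁻¹.
C_A = C_{A0}e^(−k₁τ) = 0.3706 mol·L⁻¹, so C_S = C_{A0}−C_A−C_R = 0.5604 mol·L⁻¹; C_R/C_S = 0.141.

0.141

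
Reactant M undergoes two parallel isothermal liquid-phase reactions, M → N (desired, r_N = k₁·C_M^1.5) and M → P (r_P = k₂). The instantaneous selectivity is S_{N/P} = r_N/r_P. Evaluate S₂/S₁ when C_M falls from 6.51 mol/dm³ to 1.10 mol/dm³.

S_{N/P} = (k₁/k₂)·C_M^1.5, so S₂/S₁ = (C_{M,2}/C_{M,1})^1.5.
= (1.10/6.51)^1.5 = (0.1690)^1.5 = 0.0695.
Selectivity toward N falls as C_M falls — high-concentration operation is favoured.

0.0695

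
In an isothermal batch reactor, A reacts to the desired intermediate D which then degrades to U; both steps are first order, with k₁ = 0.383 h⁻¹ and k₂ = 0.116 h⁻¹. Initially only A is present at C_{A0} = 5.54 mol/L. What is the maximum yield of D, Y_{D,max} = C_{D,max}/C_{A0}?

0.595

For a first-order series the maximum intermediate yield is C_{D,max}/C_{A0} = (k₁/k₂)^[k₂/(k₂−k₁)].
= (0.383/0.116)^(0.116/(0.116−0.383)) = (3.302)^(-0.4345) = 0.5952.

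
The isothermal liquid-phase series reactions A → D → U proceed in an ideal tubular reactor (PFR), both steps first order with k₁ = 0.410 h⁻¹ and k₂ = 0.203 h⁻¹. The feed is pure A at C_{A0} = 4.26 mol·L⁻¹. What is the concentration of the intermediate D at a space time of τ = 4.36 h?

2.07 mol·L⁻¹

The intermediate concentration in a first-order A→B→C sequence is C_D = k₁C_{A0}(e^(−k₁τ) − e^(−k₂τ))/(k₂−k₁).
e^(−k₁τ) = e^(−0.410×4.36) = e^(−1.788) = 0.1674; e^(−k₂τ) = e^(−0.8851) = 0.4127.
C_D = 0.410×4.26/(0.203−0.410) × (0.1674−0.4127) = (-8.438)×(-0.2453) = 2.070 mol·L⁻¹.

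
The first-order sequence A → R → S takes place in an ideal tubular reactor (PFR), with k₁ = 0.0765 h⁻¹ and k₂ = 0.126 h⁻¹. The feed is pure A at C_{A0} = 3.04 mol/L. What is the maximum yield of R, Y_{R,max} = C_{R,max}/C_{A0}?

0.281

At the optimum, C_{R,max}/C_{A0} = (k₁/k₂)^[k₂/(k₂−k₁)].
= (0.0765/0.126)^(0.126/(0.126−0.0765)) = (0.6071)^(2.545) = 0.2808.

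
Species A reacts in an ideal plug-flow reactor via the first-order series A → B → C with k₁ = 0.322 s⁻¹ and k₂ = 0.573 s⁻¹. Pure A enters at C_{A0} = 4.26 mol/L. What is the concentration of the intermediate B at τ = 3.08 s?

The intermediate concentration in a first-order A→B→C sequence is C_B = k₁C_{A0}(e^(−k₁τ) − e^(−k₂τ))/(k₂−k₁).
e^(−k₁τ) = e^(−0.322×3.08) = e^(−0.9918) = 0.3709; e^(−k₂τ) = e^(−1.765) = 0.1712.
C_B = 0.322×4.26/(0.573−0.322) × (0.3709−0.1712) = 5.465×0.1997 = 1.091 mol/L.

1.09 mol/L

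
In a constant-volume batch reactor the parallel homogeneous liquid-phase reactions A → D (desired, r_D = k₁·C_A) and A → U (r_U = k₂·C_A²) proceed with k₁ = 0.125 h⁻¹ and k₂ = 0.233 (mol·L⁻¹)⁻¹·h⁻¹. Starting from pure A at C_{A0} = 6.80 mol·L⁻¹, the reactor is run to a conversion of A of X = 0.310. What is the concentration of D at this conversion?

0.182 mol·L⁻¹

C_A = C_{A0}(1−X) = 4.692 mol·L⁻¹.
Along a PFR/batch, dC_D/dC_A = −r_D/(r_D+r_U) = −k₁/(k₁+k₂·C_A).
Integrating from C_{A0} to C_A: C_D = (0.125/0.233)·ln[(0.125+0.233·6.80)/(0.125+0.233·4.69)] = 0.5365·ln(1.709/1.218) = 0.1817 mol·L⁻¹.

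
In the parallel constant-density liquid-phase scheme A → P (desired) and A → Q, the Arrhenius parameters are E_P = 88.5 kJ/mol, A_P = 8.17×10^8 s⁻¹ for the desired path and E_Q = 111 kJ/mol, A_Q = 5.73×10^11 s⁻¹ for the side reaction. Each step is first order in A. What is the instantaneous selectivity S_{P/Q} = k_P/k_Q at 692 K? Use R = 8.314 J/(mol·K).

0.0712

Since both paths have the same order in A, the concentration cancels and S_{P/Q} = k_P/k_Q = (A_P/A_Q)·exp[(E_Q−E_P)/(RT)].
(E_Q−E_P)/(RT) = (111−88.5)×10³/(8.314×692) = 22500/5753 = 3.911.
k_P/k_Q = (8.17×10^8/5.73×10^11)·exp(3.911) = 0.001426 × 49.94 = 0.0712.
Since E_P < E_Q, lowering the temperature improves selectivity toward P.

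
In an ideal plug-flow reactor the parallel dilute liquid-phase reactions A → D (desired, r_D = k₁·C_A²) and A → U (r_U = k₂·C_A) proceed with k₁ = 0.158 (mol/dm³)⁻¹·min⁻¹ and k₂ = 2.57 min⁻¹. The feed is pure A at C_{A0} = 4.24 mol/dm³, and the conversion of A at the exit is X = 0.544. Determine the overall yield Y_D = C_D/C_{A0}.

C_A = C_{A0}(1−X) = 1.933 mol/dm³.
Along a PFR/batch, dC_U/dC_A = −r_U/(r_D+r_U) = −k₂/(k₂+k₁·C_A).
Integrating from C_{A0} to C_A: C_U = (2.57/0.158)·ln[(2.57+0.158·4.24)/(2.57+0.158·1.93)] = 16.27·ln(3.240/2.875) = 1.941 mol/dm³.
Then C_D = (C_{A0}−C_A) − C_U = 2.307 − 1.941 = 0.3656 mol/dm³.
Y_D = C_D/C_{A0} = 0.3656/4.24 = 0.0862.

0.0862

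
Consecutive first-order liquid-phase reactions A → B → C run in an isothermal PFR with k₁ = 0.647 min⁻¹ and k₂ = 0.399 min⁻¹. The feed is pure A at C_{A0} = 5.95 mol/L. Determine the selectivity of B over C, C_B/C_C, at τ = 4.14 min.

0.526

Solving the coupled first-order balances gives C_B(τ) = [k₁/(k₂−k₁)]·C_{A0}·(e^(−k₁τ) − e^(−k₂τ)).
e^(−k₁τ) = e^(−0.647×4.14) = e^(−2.679) = 0.06866; e^(−k₂τ) = e^(−1.652) = 0.1917.
C_B = 0.647×5.95/(0.399−0.647) × (0.06866−0.1917) = (-15.52)×(-0.1230) = 1.910 mol/L.
C_A = C_{A0}e^(−k₁τ) = 0.4085 mol/L, so C_C = C_{A0}−C_A−C_B = 3.632 mol/L; C_B/C_C = 0.526.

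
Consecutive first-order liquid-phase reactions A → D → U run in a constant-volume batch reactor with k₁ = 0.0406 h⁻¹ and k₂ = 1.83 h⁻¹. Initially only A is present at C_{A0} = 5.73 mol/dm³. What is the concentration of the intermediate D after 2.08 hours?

0.117 mol/dm³

Solving the coupled first-order balances gives C_D(t) = [k₁/(k₂−k₁)]·C_{A0}·(e^(−k₁t) − e^(−k₂t)).
e^(−k₁t) = e^(−0.0406×2.08) = e^(−0.08445) = 0.9190; e^(−k₂t) = e^(−3.806) = 0.02223.
C_D = 0.0406×5.73/(1.83−0.0406) × (0.9190−0.02223) = 0.1300×0.8968 = 0.1166 mol/dm³.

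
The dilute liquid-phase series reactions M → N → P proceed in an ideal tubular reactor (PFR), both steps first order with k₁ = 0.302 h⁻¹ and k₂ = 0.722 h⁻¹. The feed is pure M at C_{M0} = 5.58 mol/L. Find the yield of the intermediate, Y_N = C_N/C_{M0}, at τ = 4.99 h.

0.140

The intermediate concentration in a first-order A→B→C sequence is C_N = k₁C_{M0}(e^(−k₁τ) − e^(−k₂τ))/(k₂−k₁).
e^(−k₁τ) = e^(−0.302×4.99) = e^(−1.507) = 0.2216; e^(−k₂τ) = e^(−3.603) = 0.02725.
C_N = 0.302×5.58/(0.722−0.302) × (0.2216−0.02725) = 4.012×0.1943 = 0.7797 mol/L.
Y_N = C_N/C_{M0} = 0.7797/5.58 = 0.140.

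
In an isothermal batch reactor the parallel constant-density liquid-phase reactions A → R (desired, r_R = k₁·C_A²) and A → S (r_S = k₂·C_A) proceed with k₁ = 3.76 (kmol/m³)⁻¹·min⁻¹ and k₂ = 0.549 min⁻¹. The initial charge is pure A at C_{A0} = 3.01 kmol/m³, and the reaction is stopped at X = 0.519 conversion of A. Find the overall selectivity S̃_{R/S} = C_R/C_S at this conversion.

14.7

C_A = C_{A0}(1−X) = 1.448 kmol/m³.
Along a PFR/batch, dC_S/dC_A = −r_S/(r_R+r_S) = −k₂/(k₂+k₁·C_A).
Integrating from C_{A0} to C_A: C_S = (0.549/3.76)·ln[(0.549+3.76·3.01)/(0.549+3.76·1.45)] = 0.1460·ln(11.87/5.993) = 0.09975 kmol/m³.
Then C_R = (C_{A0}−C_A) − C_S = 1.562 − 0.09975 = 1.462 kmol/m³.
S̃_{R/S} = C_R/C_S = 1.462/0.09975 = 14.7.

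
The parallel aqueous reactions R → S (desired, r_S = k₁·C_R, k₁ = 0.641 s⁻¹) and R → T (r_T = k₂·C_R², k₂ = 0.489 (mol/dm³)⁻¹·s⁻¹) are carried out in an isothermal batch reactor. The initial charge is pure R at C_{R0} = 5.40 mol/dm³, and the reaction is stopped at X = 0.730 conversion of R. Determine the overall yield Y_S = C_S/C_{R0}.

0.215

C_R = C_{R0}(1−X) = 1.458 mol/dm³.
Along a PFR/batch, dC_S/dC_R = −r_S/(r_S+r_T) = −k₁/(k₁+k₂·C_R).
Integrating from C_{R0} to C_R: C_S = (0.641/0.489)·ln[(0.641+0.489·5.40)/(0.641+0.489·1.46)] = 1.311·ln(3.282/1.354) = 1.160 mol/dm³.
Y_S = C_S/C_{R0} = 1.160/5.40 = 0.215.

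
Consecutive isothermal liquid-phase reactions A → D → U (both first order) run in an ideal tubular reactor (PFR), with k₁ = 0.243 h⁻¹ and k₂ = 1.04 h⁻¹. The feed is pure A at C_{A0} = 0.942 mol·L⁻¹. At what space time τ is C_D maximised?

1.82 h

The intermediate peaks when r₁ = r₂, i.e. k₁e^(−k₁τ) = k₂e^(−k₂τ), giving τ_opt = ln(k₂/k₁)/(k₂−k₁).
= ln(1.04/0.243)/(1.04−0.243) = ln(4.280)/0.7970 = 1.454/0.7970 = 1.82 h.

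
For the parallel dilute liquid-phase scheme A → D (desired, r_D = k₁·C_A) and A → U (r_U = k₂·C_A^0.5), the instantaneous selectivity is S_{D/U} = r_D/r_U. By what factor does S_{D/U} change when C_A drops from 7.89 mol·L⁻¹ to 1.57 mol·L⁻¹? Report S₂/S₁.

0.446

S_{D/U} = (k₁/k₂)·C_A^0.5, so S₂/S₁ = (C_{A,2}/C_{A,1})^0.5.
= (1.57/7.89)^0.5 = (0.1990)^0.5 = 0.446.
Selectivity toward D falls as C_A falls — high-concentration operation is favoured.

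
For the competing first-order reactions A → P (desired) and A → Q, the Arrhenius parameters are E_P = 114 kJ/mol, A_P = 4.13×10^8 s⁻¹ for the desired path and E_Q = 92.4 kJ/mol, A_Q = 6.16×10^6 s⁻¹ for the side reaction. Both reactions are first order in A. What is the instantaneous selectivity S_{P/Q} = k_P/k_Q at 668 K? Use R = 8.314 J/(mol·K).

1.37

Since both paths have the same order in A, the concentration cancels and S_{P/Q} = k_P/k_Q = (A_P/A_Q)·exp[(E_Q−E_P)/(RT)].
(E_Q−E_P)/(RT) = (92.4−114)×10³/(8.314×668) = -21600/5554 = -3.889.
k_P/k_Q = (4.13×10^8/6.16×10^6)·exp(-3.889) = 67.05 × 0.02046 = 1.37.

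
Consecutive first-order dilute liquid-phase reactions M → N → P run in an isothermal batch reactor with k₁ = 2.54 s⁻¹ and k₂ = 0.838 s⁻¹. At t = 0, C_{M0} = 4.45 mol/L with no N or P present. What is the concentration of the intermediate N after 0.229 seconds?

Solving the coupled first-order balances gives C_N(t) = [k₁/(k₂−k₁)]·C_{M0}·(e^(−k₁t) − e^(−k₂t)).
e^(−k₁t) = e^(−2.54×0.229) = e^(−0.5817) = 0.5590; e^(−k₂t) = e^(−0.1919) = 0.8254.
C_N = 2.54×4.45/(0.838−2.54) × (0.5590−0.8254) = (-6.641)×(-0.2664) = 1.769 mol/L.

1.77 mol/L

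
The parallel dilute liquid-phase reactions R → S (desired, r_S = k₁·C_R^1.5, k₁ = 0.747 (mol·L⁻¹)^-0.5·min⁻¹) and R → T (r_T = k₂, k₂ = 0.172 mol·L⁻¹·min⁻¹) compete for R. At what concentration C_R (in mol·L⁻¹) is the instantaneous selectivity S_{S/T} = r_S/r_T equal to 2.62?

0.714 mol·L⁻¹

S_{S/T} = (k₁/k₂)·C_R^1.5 ⇒ C_R = (S·k₂/k₁)^(1/1.5).
= (2.62×0.172/0.747)^(0.6667) = (0.6033)^(0.6667) = 0.714 mol·L⁻¹.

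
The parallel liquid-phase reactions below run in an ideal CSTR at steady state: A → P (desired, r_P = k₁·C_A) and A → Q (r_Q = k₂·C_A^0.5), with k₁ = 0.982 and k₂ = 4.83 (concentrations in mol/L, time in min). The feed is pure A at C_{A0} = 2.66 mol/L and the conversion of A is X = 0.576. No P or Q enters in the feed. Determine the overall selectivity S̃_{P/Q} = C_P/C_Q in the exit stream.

Exit C_A = C_{A0}(1−X) = 2.66×0.424 = 1.128 mol/L.
Rates in a CSTR are evaluated at the outlet concentration: r_P = 0.982×1.128 = 1.108, r_Q = 4.83×1.128^0.5 = 5.129.
Overall selectivity = C_P/C_Q = r_Pτ/(r_Qτ) = r_P/r_Q = 0.216.

0.216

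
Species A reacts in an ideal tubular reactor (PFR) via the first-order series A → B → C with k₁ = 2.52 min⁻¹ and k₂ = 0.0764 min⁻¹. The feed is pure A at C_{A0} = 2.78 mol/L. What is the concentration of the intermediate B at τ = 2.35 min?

For first-order series with pure A initially, C_B(τ) = k₁C_{A0}/(k₂−k₁)·(e^(−k₁τ) − e^(−k₂τ)).
e^(−k₁τ) = e^(−2.52×2.35) = e^(−5.922) = 0.002680; e^(−k₂τ) = e^(−0.1795) = 0.8357.
C_B = 2.52×2.78/(0.0764−2.52) × (0.002680−0.8357) = (-2.867)×(-0.8330) = 2.388 mol/L.

2.39 mol/L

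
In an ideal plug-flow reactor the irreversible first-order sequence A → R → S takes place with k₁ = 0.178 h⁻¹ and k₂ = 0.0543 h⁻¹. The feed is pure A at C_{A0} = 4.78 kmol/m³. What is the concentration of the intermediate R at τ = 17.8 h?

2.33 kmol/m³

The intermediate concentration in a first-order A→B→C sequence is C_R = k₁C_{A0}(e^(−k₁τ) − e^(−k₂τ))/(k₂−k₁).
e^(−k₁τ) = e^(−0.178×17.8) = e^(−3.168) = 0.04207; e^(−k₂τ) = e^(−0.9665) = 0.3804.
C_R = 0.178×4.78/(0.0543−0.178) × (0.04207−0.3804) = (-6.878)×(-0.3383) = 2.327 kmol/m³.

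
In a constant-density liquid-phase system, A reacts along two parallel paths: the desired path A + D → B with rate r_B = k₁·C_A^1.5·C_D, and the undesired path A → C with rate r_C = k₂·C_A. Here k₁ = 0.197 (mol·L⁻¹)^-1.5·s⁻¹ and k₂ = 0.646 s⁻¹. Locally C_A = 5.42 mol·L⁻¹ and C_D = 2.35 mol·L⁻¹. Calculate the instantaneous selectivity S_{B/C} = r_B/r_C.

S_{B/C} = r_B/r_C = (k₁·C_A^1.5·C_D)/(k₂·C_A) = (k₁/k₂)·C_A^0.5·C_D.
= (0.197×5.420^1.5×2.350) / (0.646×5.420) = 5.842/3.501 = 1.67.
Since the desired path is higher order in A, keeping C_A high (PFR or concentrated feed) favours B.

1.67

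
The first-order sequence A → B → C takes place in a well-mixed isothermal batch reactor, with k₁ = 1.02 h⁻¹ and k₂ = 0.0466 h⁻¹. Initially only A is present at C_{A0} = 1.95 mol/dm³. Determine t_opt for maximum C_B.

The intermediate peaks when r₁ = r₂, i.e. k₁e^(−k₁t) = k₂e^(−k₂t), giving t_opt = ln(k₂/k₁)/(k₂−k₁).
= ln(0.0466/1.02)/(0.0466−1.02) = ln(0.04569)/-0.9734 = -3.086/-0.9734 = 3.17 h.

3.17 h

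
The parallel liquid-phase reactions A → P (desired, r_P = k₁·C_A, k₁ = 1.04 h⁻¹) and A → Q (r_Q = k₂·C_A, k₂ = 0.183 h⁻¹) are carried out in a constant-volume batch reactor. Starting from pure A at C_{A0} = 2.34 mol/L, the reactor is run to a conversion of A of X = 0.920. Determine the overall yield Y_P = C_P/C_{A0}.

0.782

C_A = C_{A0}(1−X) = 0.1872 mol/L.
Both paths are first order in A, so the instantaneous fraction to P is constant: dC_P/d(−C_A) = k₁/(k₁+k₂) = 0.8504.
C_P = 0.8504·(C_{A0}−C_A) = 0.8504×2.153 = 1.83 mol/L.
Y_P = C_P/C_{A0} = 1.831/2.34 = 0.782.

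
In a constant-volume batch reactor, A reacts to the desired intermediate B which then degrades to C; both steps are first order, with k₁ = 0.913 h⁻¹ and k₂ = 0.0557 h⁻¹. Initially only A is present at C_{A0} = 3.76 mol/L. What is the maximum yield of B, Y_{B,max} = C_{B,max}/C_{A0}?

0.834

At the optimum, C_{B,max}/C_{A0} = (k₁/k₂)^[k₂/(k₂−k₁)].
= (0.913/0.0557)^(0.0557/(0.0557−0.913)) = (16.39)^(-0.06497) = 0.8338.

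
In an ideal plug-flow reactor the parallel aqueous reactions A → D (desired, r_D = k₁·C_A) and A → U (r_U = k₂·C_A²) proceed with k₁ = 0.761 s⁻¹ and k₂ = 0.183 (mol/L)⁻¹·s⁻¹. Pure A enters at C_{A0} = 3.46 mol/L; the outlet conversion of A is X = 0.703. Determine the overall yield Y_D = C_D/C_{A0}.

0.462

C_A = C_{A0}(1−X) = 1.028 mol/L.
Along a PFR/batch, dC_D/dC_A = −r_D/(r_D+r_U) = −k₁/(k₁+k₂·C_A).
Integrating from C_{A0} to C_A: C_D = (0.761/0.183)·ln[(0.761+0.183·3.46)/(0.761+0.183·1.03)] = 4.158·ln(1.394/0.9491) = 1.599 mol/L.
Y_D = C_D/C_{A0} = 1.599/3.46 = 0.462.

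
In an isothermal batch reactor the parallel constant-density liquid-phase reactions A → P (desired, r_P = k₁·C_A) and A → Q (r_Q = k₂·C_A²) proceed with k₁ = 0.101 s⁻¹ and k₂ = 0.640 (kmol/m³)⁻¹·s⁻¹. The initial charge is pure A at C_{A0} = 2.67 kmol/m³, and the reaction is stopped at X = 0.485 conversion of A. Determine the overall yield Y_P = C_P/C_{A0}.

0.0362

C_A = C_{A0}(1−X) = 1.375 kmol/m³.
Along a PFR/batch, dC_P/dC_A = −r_P/(r_P+r_Q) = −k₁/(k₁+k₂·C_A).
Integrating from C_{A0} to C_A: C_P = (0.101/0.640)·ln[(0.101+0.640·2.67)/(0.101+0.640·1.38)] = 0.1578·ln(1.810/0.9810) = 0.09664 kmol/m³.
Y_P = C_P/C_{A0} = 0.09664/2.67 = 0.0362.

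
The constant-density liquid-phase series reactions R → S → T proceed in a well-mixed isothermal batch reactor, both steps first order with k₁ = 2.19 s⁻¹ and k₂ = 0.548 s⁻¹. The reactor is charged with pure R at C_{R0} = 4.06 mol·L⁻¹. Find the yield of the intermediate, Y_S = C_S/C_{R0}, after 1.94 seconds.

0.442

Solving the coupled first-order balances gives C_S(t) = [k₁/(k₂−k₁)]·C_{R0}·(e^(−k₁t) − e^(−k₂t)).
e^(−k₁t) = e^(−2.19×1.94) = e^(−4.249) = 0.01428; e^(−k₂t) = e^(−1.063) = 0.3454.
C_S = 2.19×4.06/(0.548−2.19) × (0.01428−0.3454) = (-5.415)×(-0.3311) = 1.793 mol·L⁻¹.
Y_S = C_S/C_{R0} = 1.793/4.06 = 0.442.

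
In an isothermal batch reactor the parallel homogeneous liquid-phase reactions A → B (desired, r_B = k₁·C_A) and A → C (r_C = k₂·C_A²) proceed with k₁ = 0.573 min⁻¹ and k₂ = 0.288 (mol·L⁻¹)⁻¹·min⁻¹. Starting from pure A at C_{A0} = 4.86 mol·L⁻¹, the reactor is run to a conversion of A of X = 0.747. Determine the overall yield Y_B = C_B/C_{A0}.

C_A = C_{A0}(1−X) = 1.230 mol·L⁻¹.
Along a PFR/batch, dC_B/dC_A = −r_B/(r_B+r_C) = −k₁/(k₁+k₂·C_A).
Integrating from C_{A0} to C_A: C_B = (0.573/0.288)·ln[(0.573+0.288·4.86)/(0.573+0.288·1.23)] = 1.990·ln(1.973/0.9271) = 1.502 mol·L⁻¹.
Y_B = C_B/C_{A0} = 1.502/4.86 = 0.309.

0.309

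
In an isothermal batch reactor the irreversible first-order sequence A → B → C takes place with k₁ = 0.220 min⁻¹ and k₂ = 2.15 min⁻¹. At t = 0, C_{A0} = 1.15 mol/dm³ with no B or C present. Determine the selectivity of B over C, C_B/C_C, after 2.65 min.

For first-order series with pure A initially, C_B(t) = k₁C_{A0}/(k₂−k₁)·(e^(−k₁t) − e^(−k₂t)).
e^(−k₁t) = e^(−0.220×2.65) = e^(−0.5830) = 0.5582; e^(−k₂t) = e^(−5.697) = 0.003354.
C_B = 0.220×1.15/(2.15−0.220) × (0.5582−0.003354) = 0.1311×0.5549 = 0.07274 mol/dm³.
C_A = C_{A0}e^(−k₁t) = 0.6420 mol/dm³, so C_C = C_{A0}−C_A−C_B = 0.4353 mol/dm³; C_B/C_C = 0.167.

0.167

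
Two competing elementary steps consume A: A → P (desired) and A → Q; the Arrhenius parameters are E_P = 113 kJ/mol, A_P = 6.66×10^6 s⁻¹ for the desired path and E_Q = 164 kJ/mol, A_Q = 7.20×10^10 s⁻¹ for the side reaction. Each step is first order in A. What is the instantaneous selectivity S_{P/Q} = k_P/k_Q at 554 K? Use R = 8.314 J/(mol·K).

5.96

Since both paths have the same order in A, the concentration cancels and S_{P/Q} = k_P/k_Q = (A_P/A_Q)·exp[(E_Q−E_P)/(RT)].
(E_Q−E_P)/(RT) = (164−113)×10³/(8.314×554) = 51000/4606 = 11.07.
k_P/k_Q = (6.66×10^6/7.20×10^10)·exp(11.07) = 9.250×10^-5 × 64384 = 5.96.
Since E_P < E_Q, lowering the temperature improves selectivity toward P.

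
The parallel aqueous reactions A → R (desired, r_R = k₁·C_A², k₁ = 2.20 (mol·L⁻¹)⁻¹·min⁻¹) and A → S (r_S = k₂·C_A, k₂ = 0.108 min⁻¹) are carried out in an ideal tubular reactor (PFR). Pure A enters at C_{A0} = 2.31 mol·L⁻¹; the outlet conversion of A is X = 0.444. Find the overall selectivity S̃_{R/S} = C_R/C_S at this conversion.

C_A = C_{A0}(1−X) = 1.284 mol·L⁻¹.
Along a PFR/batch, dC_S/dC_A = −r_S/(r_R+r_S) = −k₂/(k₂+k₁·C_A).
Integrating from C_{A0} to C_A: C_S = (0.108/2.20)·ln[(0.108+2.20·2.31)/(0.108+2.20·1.28)] = 0.04909·ln(5.190/2.934) = 0.02801 mol·L⁻¹.
Then C_R = (C_{A0}−C_A) − C_S = 1.026 − 0.02801 = 0.9976 mol·L⁻¹.
S̃_{R/S} = C_R/C_S = 0.9976/0.02801 = 35.6.

35.6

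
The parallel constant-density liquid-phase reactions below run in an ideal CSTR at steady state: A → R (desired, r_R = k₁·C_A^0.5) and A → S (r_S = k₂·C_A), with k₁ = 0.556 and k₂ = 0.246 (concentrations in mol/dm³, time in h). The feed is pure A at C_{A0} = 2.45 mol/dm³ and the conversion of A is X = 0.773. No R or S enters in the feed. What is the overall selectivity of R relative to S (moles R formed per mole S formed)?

Exit C_A = C_{A0}(1−X) = 2.45×0.227 = 0.5562 mol/dm³.
A CSTR operates uniformly at the exit composition, giving r_R = 0.4146 and r_S = 0.1368 (each k·C_A^n at C_A = 0.5562).
Overall selectivity = C_R/C_S = r_Rτ/(r_Sτ) = r_R/r_S = 3.03.

3.03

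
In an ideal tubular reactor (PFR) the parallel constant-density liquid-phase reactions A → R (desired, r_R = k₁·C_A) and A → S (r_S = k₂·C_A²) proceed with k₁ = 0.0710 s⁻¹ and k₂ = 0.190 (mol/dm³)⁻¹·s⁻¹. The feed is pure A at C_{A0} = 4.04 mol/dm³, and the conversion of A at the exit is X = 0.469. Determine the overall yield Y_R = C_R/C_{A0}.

C_A = C_{A0}(1−X) = 2.145 mol/dm³.
Along a PFR/batch, dC_R/dC_A = −r_R/(r_R+r_S) = −k₁/(k₁+k₂·C_A).
Integrating from C_{A0} to C_A: C_R = (0.0710/0.190)·ln[(0.0710+0.190·4.04)/(0.0710+0.190·2.15)] = 0.3737·ln(0.8386/0.4786) = 0.2096 mol/dm³.
Y_R = C_R/C_{A0} = 0.2096/4.04 = 0.0519.

0.0519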